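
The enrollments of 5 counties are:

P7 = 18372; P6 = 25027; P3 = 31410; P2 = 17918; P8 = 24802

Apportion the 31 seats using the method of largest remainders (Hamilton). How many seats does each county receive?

Total 117529; standard divisor 117529/31 ≈ 3791.258.
Standard quotas: P7 4.8459, P6 6.6012, P3 8.2848, P2 4.7261, P8 6.5419.
Lower quotas: P7 4, P6 6, P3 8, P2 4, P8 6 (sum 28, leaving 3 seats).
Remainders in descending order: P7 0.8459, P2 0.7261, P6 0.6012, P8 0.5419, P3 0.2848.
The surplus seats go to P7, P2, P6.

P7 5, P6 7, P3 8, P2 5, P8 6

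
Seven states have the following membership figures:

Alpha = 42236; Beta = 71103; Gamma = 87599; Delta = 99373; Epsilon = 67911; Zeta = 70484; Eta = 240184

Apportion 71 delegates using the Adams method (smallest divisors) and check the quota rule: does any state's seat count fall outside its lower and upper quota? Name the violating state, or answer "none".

Standard quotas: Alpha 4.417, Beta 7.436, Gamma 9.161, Delta 10.393, Epsilon 7.102, Zeta 7.371, Eta 25.119.
Adams allocation: Alpha 5, Beta 8, Gamma 9, Delta 10, Epsilon 7, Zeta 8, Eta 24.
Eta has quota 25.119 (lower 25, upper 26) but receives 24 — outside the quota interval.

Eta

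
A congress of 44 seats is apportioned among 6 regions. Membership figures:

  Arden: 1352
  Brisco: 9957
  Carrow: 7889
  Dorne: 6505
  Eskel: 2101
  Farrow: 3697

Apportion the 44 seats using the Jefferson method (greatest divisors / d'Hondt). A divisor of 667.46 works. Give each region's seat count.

With modified divisor 667.46: modified quotas Arden 2.026, Brisco 14.918, Carrow 11.819, Dorne 9.746, Eskel 3.148, Farrow 5.539.
Rounding down: Arden 2, Brisco 14, Carrow 11, Dorne 9, Eskel 3, Farrow 5 (total 44).

Arden 2; Brisco 14; Carrow 11; Dorne 9; Eskel 3; Farrow 5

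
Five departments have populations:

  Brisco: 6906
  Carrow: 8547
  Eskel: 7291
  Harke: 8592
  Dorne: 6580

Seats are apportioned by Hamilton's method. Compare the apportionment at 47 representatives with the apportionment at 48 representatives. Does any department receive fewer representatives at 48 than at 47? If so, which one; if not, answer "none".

At 47 seats: Brisco 8, Carrow 11, Eskel 9, Harke 11, Dorne 8.
At 48 seats: Brisco 9, Carrow 11, Eskel 9, Harke 11, Dorne 8.
No department's allocation decreased.

none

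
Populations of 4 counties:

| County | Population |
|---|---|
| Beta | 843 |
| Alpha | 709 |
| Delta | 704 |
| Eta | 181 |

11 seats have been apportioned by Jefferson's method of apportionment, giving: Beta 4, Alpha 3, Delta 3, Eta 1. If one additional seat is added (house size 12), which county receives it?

Alpha

Priority for the next seat is population ÷ (current seats + 1).
Priorities: Beta 168.600, Alpha 177.250, Delta 176.000, Eta 90.500.
Highest priority: Alpha.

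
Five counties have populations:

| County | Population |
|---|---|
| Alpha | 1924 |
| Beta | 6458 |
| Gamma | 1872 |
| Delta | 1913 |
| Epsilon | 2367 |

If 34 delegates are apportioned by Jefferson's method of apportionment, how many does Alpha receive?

Standard divisor 14534/34 ≈ 427.471; standard quotas: Alpha 4.501, Beta 15.107, Gamma 4.379, Delta 4.475, Epsilon 5.537.
Rounding down gives 4, 15, 4, 4, 5 = 32 seats, so the divisor must be adjusted.
With modified divisor 390: modified quotas Alpha 4.933, Beta 16.559, Gamma 4.800, Delta 4.905, Epsilon 6.069.
Rounding down: Alpha 4, Beta 16, Gamma 4, Delta 4, Epsilon 6 (total 34).
Alpha receives 4.

4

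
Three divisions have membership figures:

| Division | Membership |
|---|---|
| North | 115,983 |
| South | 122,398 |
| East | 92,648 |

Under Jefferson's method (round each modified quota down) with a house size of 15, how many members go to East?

Standard divisor 331029/15 ≈ 22068.6; standard quotas: North 5.256, South 5.546, East 4.198.
Rounding down gives 5, 5, 4 = 14 seats, so the divisor must be adjusted.
With modified divisor 19900: modified quotas North 5.828, South 6.151, East 4.656.
Rounding down: North 5, South 6, East 4 (total 15).
East receives 4.

4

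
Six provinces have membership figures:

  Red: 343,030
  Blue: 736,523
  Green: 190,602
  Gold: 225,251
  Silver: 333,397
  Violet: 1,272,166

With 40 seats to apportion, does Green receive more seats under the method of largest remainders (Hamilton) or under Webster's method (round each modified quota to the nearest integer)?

Hamilton

Hamilton: Red 4, Blue 10, Green 3, Gold 3, Silver 4, Violet 16.
Webster: Red 4, Blue 10, Green 2, Gold 3, Silver 4, Violet 17.
Green gets 3 under Hamilton and 2 under Webster.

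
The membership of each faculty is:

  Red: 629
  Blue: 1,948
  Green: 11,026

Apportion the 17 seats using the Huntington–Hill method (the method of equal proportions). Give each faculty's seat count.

Red=1, Blue=2, Green=14

With divisor 806: modified quotas Red 0.780, Blue 2.417, Green 13.680.
Geometric-mean thresholds: Red (min 1), Blue √(2·3)=2.449, Green √(13·14)=13.491.
Each quota rounded against its threshold gives Red 1, Blue 2, Green 14 (total 17).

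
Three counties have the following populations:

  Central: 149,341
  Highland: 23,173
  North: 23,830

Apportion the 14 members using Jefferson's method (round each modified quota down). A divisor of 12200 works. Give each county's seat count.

With modified divisor 12200: modified quotas Central 12.241, Highland 1.899, North 1.953.
Rounding down: Central 12, Highland 1, North 1 (total 14).

Central=12, Highland=1, North=1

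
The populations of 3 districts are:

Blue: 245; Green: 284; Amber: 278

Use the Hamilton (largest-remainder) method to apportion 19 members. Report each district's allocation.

Total 807; standard divisor 807/19 ≈ 42.474.
Standard quotas: Blue 5.768, Green 6.686, Amber 6.545.
Lower quotas: Blue 5, Green 6, Amber 6 (sum 17, leaving 2 seats).
Remainders in descending order: Blue 0.768, Green 0.686, Amber 0.545.
The surplus seats go to Blue, Green.

Blue 6, Green 7, Amber 6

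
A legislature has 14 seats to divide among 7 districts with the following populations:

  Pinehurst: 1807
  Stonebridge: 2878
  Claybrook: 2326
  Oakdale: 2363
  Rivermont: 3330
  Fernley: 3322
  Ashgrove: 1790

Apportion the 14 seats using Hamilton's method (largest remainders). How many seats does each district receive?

Pinehurst 1; Stonebridge 2; Claybrook 2; Oakdale 2; Rivermont 3; Fernley 3; Ashgrove 1

The standard divisor is 17816/14 ≈ 1272.571.
Standard quotas: Pinehurst 1.420, Stonebridge 2.262, Claybrook 1.828, Oakdale 1.857, Rivermont 2.617, Fernley 2.610, Ashgrove 1.407.
Lower quotas: Pinehurst 1, Stonebridge 2, Claybrook 1, Oakdale 1, Rivermont 2, Fernley 2, Ashgrove 1 (sum 10, leaving 4 seats).
Remainders in descending order: Oakdale 0.857, Claybrook 0.828, Rivermont 0.617, Fernley 0.610, Pinehurst 0.420, Ashgrove 0.407, Stonebridge 0.262.
Largest remainders: Oakdale, Claybrook, Rivermont, Fernley receive the extra seats.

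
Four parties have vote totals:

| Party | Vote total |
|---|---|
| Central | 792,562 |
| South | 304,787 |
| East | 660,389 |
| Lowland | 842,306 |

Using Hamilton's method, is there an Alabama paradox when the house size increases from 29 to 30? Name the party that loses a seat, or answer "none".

At 29 seats: Central 9, South 4, East 7, Lowland 9.
At 30 seats: Central 9, South 3, East 8, Lowland 10.
South drops from 4 to 3.

South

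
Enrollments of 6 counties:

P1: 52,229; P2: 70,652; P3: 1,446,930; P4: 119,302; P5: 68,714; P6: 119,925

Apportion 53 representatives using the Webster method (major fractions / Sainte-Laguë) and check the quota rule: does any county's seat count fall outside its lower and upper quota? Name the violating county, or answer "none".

Standard quotas: P1 1.474, P2 1.994, P3 40.840, P4 3.367, P5 1.939, P6 3.385.
Webster allocation: P1 1, P2 2, P3 42, P4 3, P5 2, P6 3.
P3 has quota 40.840 (lower 40, upper 41) but receives 42 — outside the quota interval.

P3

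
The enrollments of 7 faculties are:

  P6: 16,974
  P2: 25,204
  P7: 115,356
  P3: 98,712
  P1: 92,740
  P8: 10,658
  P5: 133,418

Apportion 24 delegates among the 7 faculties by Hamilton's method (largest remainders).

P6 1, P2 1, P7 6, P3 5, P1 4, P8 1, P5 6

The standard divisor is 493062/24 ≈ 20544.25.
Standard quotas: P6 0.8262, P2 1.2268, P7 5.6150, P3 4.8048, P1 4.5142, P8 0.5188, P5 6.4942.
Lower quotas: P6 0, P2 1, P7 5, P3 4, P1 4, P8 0, P5 6 (sum 20, leaving 4 seats).
Remainders in descending order: P6 0.8262, P3 0.8048, P7 0.6150, P8 0.5188, P1 0.5142, P5 0.4942, P2 0.2268.
Largest remainders: P6, P3, P7, P8 receive the extra seats.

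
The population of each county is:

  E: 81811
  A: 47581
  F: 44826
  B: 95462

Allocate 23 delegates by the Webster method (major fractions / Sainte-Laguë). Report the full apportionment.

Standard divisor 269680/23 ≈ 11725.217; standard quotas: E 6.977, A 4.058, F 3.823, B 8.142.
Rounding to the nearest integer gives E 7, A 4, F 4, B 8 — total 23, matching the house size, so no adjustment is needed.

E 7; A 4; F 4; B 8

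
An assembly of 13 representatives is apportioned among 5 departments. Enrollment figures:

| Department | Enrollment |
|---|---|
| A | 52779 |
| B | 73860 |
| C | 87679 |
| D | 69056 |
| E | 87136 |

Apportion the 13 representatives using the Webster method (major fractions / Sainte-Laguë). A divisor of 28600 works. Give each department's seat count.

A=2, B=3, C=3, D=2, E=3

With modified divisor 28600: modified quotas A 1.845, B 2.583, C 3.066, D 2.415, E 3.047.
Rounding to the nearest integer: A 2, B 3, C 3, D 2, E 3 (total 13).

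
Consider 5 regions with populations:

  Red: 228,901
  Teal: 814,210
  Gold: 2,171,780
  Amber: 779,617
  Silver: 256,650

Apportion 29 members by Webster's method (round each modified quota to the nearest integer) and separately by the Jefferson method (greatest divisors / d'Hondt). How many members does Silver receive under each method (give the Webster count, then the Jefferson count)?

Webster: Red 2, Teal 5, Gold 15, Amber 5, Silver 2.
Jefferson: Red 1, Teal 6, Gold 16, Amber 5, Silver 1.
Silver gets 2 under Webster and 1 under Jefferson.

2 and 1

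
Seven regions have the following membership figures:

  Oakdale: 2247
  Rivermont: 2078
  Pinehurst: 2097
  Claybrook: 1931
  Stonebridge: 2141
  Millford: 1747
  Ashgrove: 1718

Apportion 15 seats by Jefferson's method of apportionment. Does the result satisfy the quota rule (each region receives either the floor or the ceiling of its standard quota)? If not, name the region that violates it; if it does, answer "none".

none

Standard quotas: Oakdale 2.415, Rivermont 2.233, Pinehurst 2.253, Claybrook 2.075, Stonebridge 2.301, Millford 1.877, Ashgrove 1.846.
Jefferson allocation: Oakdale 3, Rivermont 2, Pinehurst 2, Claybrook 2, Stonebridge 2, Millford 2, Ashgrove 2.
Every allocation lies between the lower and upper quota.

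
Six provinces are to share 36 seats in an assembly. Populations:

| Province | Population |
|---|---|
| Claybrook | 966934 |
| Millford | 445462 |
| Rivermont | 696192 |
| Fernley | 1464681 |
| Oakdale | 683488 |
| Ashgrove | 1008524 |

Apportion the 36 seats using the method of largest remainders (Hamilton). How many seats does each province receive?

The standard divisor is 5265281/36 ≈ 146257.806.
Standard quotas: Claybrook 6.6112, Millford 3.0457, Rivermont 4.7600, Fernley 10.0144, Oakdale 4.6732, Ashgrove 6.8955.
Lower quotas: Claybrook 6, Millford 3, Rivermont 4, Fernley 10, Oakdale 4, Ashgrove 6 (sum 33, leaving 3 seats).
Remainders in descending order: Ashgrove 0.8955, Rivermont 0.7600, Oakdale 0.6732, Claybrook 0.6112, Millford 0.0457, Fernley 0.0144.
Largest remainders: Ashgrove, Rivermont, Oakdale receive the extra seats.

Claybrook 6, Millford 3, Rivermont 5, Fernley 10, Oakdale 5, Ashgrove 7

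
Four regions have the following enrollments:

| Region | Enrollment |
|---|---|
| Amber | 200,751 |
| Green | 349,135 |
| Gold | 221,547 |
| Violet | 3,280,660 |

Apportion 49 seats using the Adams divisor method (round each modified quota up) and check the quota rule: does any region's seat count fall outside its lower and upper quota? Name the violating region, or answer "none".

Violet

Standard quotas: Amber 2.428, Green 4.222, Gold 2.679, Violet 39.671.
Adams allocation: Amber 3, Green 5, Gold 3, Violet 38.
Violet has quota 39.671 (lower 39, upper 40) but receives 38 — outside the quota interval.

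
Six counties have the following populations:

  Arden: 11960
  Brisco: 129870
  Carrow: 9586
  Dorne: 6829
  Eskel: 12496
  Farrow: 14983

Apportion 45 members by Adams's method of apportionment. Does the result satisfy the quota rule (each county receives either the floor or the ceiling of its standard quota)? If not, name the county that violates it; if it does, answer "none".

Brisco

Standard quotas: Arden 2.898, Brisco 31.467, Carrow 2.323, Dorne 1.655, Eskel 3.028, Farrow 3.630.
Adams allocation: Arden 3, Brisco 30, Carrow 3, Dorne 2, Eskel 3, Farrow 4.
Brisco has quota 31.467 (lower 31, upper 32) but receives 30 — outside the quota interval.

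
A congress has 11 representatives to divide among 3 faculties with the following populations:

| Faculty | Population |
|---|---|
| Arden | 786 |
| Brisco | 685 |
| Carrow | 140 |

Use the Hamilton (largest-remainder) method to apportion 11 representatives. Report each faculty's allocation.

Arden=5, Brisco=5, Carrow=1

Total 1611; standard divisor 1611/11 ≈ 146.455.
Standard quotas: Arden 5.367, Brisco 4.677, Carrow 0.956.
Lower quotas: Arden 5, Brisco 4, Carrow 0 (sum 9, leaving 2 seats).
Remainders in descending order: Carrow 0.956, Brisco 0.677, Arden 0.367.
Largest remainders: Carrow, Brisco receive the extra seats.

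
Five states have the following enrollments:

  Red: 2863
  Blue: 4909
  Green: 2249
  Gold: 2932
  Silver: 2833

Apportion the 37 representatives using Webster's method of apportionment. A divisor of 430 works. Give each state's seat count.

With modified divisor 430: modified quotas Red 6.658, Blue 11.416, Green 5.230, Gold 6.819, Silver 6.588.
Rounding to the nearest integer: Red 7, Blue 11, Green 5, Gold 7, Silver 7 (total 37).

Red: 7; Blue: 11; Green: 5; Gold: 7; Silver: 7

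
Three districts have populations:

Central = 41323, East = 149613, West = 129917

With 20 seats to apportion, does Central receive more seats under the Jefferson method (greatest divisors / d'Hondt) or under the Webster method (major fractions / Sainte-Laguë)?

Jefferson: Central 2, East 10, West 8.
Webster: Central 3, East 9, West 8.
Central gets 2 under Jefferson and 3 under Webster.

Webster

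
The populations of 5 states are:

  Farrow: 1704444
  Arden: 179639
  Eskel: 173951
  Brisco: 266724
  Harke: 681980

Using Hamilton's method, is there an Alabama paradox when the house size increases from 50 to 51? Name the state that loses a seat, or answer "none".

Brisco

At 50 seats: Farrow 28, Arden 3, Eskel 3, Brisco 5, Harke 11.
At 51 seats: Farrow 29, Arden 3, Eskel 3, Brisco 4, Harke 12.
Brisco drops from 5 to 4.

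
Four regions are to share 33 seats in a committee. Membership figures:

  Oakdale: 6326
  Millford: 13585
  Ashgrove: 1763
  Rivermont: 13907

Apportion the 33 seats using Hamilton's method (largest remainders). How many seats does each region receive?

Oakdale=6, Millford=12, Ashgrove=2, Rivermont=13

Standard divisor: 35581 ÷ 33 ≈ 1078.212.
Standard quotas: Oakdale 5.8671, Millford 12.5996, Ashgrove 1.6351, Rivermont 12.8982.
Lower quotas: Oakdale 5, Millford 12, Ashgrove 1, Rivermont 12 (sum 30, leaving 3 seats).
Remainders in descending order: Rivermont 0.8982, Oakdale 0.8671, Ashgrove 0.6351, Millford 0.5996.
Largest remainders: Rivermont, Oakdale, Ashgrove receive the extra seats.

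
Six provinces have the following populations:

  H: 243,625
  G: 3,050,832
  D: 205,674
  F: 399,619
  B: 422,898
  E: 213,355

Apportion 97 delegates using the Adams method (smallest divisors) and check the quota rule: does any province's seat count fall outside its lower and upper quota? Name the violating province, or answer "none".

G

Standard quotas: H 5.210, G 65.240, D 4.398, F 8.546, B 9.043, E 4.562.
Adams allocation: H 6, G 63, D 5, F 9, B 9, E 5.
G has quota 65.240 (lower 65, upper 66) but receives 63 — outside the quota interval.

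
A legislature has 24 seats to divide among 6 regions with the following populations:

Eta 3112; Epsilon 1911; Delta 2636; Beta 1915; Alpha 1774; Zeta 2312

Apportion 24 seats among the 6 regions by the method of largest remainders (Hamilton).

The standard divisor is 13660/24 ≈ 569.167.
Standard quotas: Eta 5.468, Epsilon 3.358, Delta 4.631, Beta 3.365, Alpha 3.117, Zeta 4.062.
Lower quotas: Eta 5, Epsilon 3, Delta 4, Beta 3, Alpha 3, Zeta 4 (sum 22, leaving 2 seats).
Remainders in descending order: Delta 0.631, Eta 0.468, Beta 0.365, Epsilon 0.358, Alpha 0.117, Zeta 0.062.
Largest remainders: Delta, Eta receive the extra seats.

Eta=6, Epsilon=3, Delta=5, Beta=3, Alpha=3, Zeta=4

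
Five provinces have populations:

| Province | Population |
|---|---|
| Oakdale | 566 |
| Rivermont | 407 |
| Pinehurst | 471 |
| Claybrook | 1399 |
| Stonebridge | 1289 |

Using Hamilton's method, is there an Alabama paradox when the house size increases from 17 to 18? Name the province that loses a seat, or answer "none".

none

At 17 seats: Oakdale 2, Rivermont 2, Pinehurst 2, Claybrook 6, Stonebridge 5.
At 18 seats: Oakdale 2, Rivermont 2, Pinehurst 2, Claybrook 6, Stonebridge 6.
No province's allocation decreased.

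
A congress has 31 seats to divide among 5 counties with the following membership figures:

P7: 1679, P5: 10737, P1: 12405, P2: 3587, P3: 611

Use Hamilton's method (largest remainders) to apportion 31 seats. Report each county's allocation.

P7=2, P5=11, P1=13, P2=4, P3=1

Total 29019; standard divisor 29019/31 ≈ 936.097.
Standard quotas: P7 1.7936, P5 11.4700, P1 13.2518, P2 3.8319, P3 0.6527.
Lower quotas: P7 1, P5 11, P1 13, P2 3, P3 0 (sum 28, leaving 3 seats).
Remainders in descending order: P2 0.8319, P7 0.7936, P3 0.6527, P5 0.4700, P1 0.2518.
Largest remainders: P2, P7, P3 receive the extra seats.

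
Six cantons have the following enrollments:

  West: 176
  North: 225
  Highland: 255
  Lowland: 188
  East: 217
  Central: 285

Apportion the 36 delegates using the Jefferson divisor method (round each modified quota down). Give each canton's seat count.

Standard divisor 1346/36 ≈ 37.389; standard quotas: West 4.707, North 6.018, Highland 6.820, Lowland 5.028, East 5.804, Central 7.623.
Rounding down gives 4, 6, 6, 5, 5, 7 = 33 seats, so the divisor must be adjusted.
With modified divisor 35.4: modified quotas West 4.972, North 6.356, Highland 7.203, Lowland 5.311, East 6.130, Central 8.051.
Rounding down: West 4, North 6, Highland 7, Lowland 5, East 6, Central 8 (total 36).

West 4, North 6, Highland 7, Lowland 5, East 6, Central 8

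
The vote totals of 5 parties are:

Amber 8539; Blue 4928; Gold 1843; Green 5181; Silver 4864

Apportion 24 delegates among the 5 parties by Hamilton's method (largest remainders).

Amber 8; Blue 5; Gold 2; Green 5; Silver 4

Total 25355; standard divisor 25355/24 ≈ 1056.458.
Standard quotas: Amber 8.0827, Blue 4.6646, Gold 1.7445, Green 4.9041, Silver 4.6041.
Lower quotas: Amber 8, Blue 4, Gold 1, Green 4, Silver 4 (sum 21, leaving 3 seats).
Remainders in descending order: Green 0.9041, Gold 0.7445, Blue 0.6646, Silver 0.6041, Amber 0.0827.
The surplus seats go to Green, Gold, Blue.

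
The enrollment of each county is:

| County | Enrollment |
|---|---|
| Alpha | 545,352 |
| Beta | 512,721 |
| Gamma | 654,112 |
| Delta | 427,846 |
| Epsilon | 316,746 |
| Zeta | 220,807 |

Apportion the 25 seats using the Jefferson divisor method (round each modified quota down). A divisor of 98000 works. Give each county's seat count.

With modified divisor 98000: modified quotas Alpha 5.565, Beta 5.232, Gamma 6.675, Delta 4.366, Epsilon 3.232, Zeta 2.253.
Rounding down: Alpha 5, Beta 5, Gamma 6, Delta 4, Epsilon 3, Zeta 2 (total 25).

Alpha: 5, Beta: 5, Gamma: 6, Delta: 4, Epsilon: 3, Zeta: 2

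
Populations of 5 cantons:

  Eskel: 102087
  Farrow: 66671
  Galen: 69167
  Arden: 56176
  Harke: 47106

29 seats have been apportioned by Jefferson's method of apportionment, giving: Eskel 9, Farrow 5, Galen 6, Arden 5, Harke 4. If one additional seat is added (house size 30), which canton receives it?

Priority for the next seat is population ÷ (current seats + 1).
Priorities: Eskel 10208.700, Farrow 11111.833, Galen 9881.000, Arden 9362.667, Harke 9421.200.
Highest priority: Farrow.

Farrow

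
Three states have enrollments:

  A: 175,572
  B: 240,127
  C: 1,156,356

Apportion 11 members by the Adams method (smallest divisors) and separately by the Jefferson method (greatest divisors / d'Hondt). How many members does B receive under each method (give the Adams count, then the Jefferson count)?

2 and 1

Adams: A 2, B 2, C 7.
Jefferson: A 1, B 1, C 9.
B gets 2 under Adams and 1 under Jefferson.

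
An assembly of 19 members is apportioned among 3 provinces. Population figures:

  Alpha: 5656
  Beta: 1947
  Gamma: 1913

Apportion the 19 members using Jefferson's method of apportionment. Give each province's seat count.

Alpha 11; Beta 4; Gamma 4

Standard divisor 9516/19 ≈ 500.842; standard quotas: Alpha 11.293, Beta 3.887, Gamma 3.820.
Rounding down gives 11, 3, 3 = 17 seats, so the divisor must be adjusted.
With modified divisor 475: modified quotas Alpha 11.907, Beta 4.099, Gamma 4.027.
Rounding down: Alpha 11, Beta 4, Gamma 4 (total 19).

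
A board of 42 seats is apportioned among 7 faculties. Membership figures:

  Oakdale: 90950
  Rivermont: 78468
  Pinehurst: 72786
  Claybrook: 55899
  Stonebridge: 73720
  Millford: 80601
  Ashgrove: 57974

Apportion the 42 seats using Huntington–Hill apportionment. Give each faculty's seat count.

With divisor 12295: modified quotas Oakdale 7.397, Rivermont 6.382, Pinehurst 5.920, Claybrook 4.546, Stonebridge 5.996, Millford 6.556, Ashgrove 4.715.
Geometric-mean thresholds: Oakdale √(7·8)=7.483, Rivermont √(6·7)=6.481, Pinehurst √(5·6)=5.477, Claybrook √(4·5)=4.472, Stonebridge √(5·6)=5.477, Millford √(6·7)=6.481, Ashgrove √(4·5)=4.472.
Each quota rounded against its threshold gives Oakdale 7, Rivermont 6, Pinehurst 6, Claybrook 5, Stonebridge 6, Millford 7, Ashgrove 5 (total 42).

Oakdale 7; Rivermont 6; Pinehurst 6; Claybrook 5; Stonebridge 6; Millford 7; Ashgrove 5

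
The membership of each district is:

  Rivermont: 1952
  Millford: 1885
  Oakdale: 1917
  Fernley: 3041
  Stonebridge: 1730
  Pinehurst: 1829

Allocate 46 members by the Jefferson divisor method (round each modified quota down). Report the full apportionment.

Rivermont 7; Millford 7; Oakdale 7; Fernley 12; Stonebridge 6; Pinehurst 7

Standard divisor 12354/46 ≈ 268.565; standard quotas: Rivermont 7.268, Millford 7.019, Oakdale 7.138, Fernley 11.323, Stonebridge 6.442, Pinehurst 6.810.
Rounding down gives 7, 7, 7, 11, 6, 6 = 44 seats, so the divisor must be adjusted.
With modified divisor 250: modified quotas Rivermont 7.808, Millford 7.540, Oakdale 7.668, Fernley 12.164, Stonebridge 6.920, Pinehurst 7.316.
Rounding down: Rivermont 7, Millford 7, Oakdale 7, Fernley 12, Stonebridge 6, Pinehurst 7 (total 46).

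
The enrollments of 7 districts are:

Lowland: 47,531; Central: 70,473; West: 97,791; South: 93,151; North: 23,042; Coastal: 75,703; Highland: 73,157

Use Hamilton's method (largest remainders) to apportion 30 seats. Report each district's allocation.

Lowland: 3, Central: 4, West: 6, South: 6, North: 1, Coastal: 5, Highland: 5

Standard divisor: 480848 ÷ 30 ≈ 16028.267.
Standard quotas: Lowland 2.9654, Central 4.3968, West 6.1012, South 5.8117, North 1.4376, Coastal 4.7231, Highland 4.5642.
Lower quotas: Lowland 2, Central 4, West 6, South 5, North 1, Coastal 4, Highland 4 (sum 26, leaving 4 seats).
Remainders in descending order: Lowland 0.9654, South 0.8117, Coastal 0.7231, Highland 0.5642, North 0.4376, Central 0.3968, West 0.1012.
Largest remainders: Lowland, South, Coastal, Highland receive the extra seats.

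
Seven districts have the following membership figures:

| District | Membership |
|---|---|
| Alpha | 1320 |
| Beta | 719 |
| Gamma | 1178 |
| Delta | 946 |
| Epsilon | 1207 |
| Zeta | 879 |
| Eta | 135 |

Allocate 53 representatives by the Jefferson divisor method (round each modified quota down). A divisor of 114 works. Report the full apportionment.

Alpha=11, Beta=6, Gamma=10, Delta=8, Epsilon=10, Zeta=7, Eta=1

With modified divisor 114: modified quotas Alpha 11.579, Beta 6.307, Gamma 10.333, Delta 8.298, Epsilon 10.588, Zeta 7.711, Eta 1.184.
Rounding down: Alpha 11, Beta 6, Gamma 10, Delta 8, Epsilon 10, Zeta 7, Eta 1 (total 53).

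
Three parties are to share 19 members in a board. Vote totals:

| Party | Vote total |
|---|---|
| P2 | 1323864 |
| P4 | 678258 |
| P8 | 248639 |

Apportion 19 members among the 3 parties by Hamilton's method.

The standard divisor is 2250761/19 ≈ 118461.105.
Standard quotas: P2 11.1755, P4 5.7256, P8 2.0989.
Lower quotas: P2 11, P4 5, P8 2 (sum 18, leaving 1 seat).
Remainders in descending order: P4 0.7256, P2 0.1755, P8 0.0989.
The surplus seat goes to P4.

P2: 11; P4: 6; P8: 2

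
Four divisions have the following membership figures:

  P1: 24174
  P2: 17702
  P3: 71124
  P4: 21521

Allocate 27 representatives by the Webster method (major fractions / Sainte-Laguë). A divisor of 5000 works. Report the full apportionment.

With modified divisor 5000: modified quotas P1 4.835, P2 3.540, P3 14.225, P4 4.304.
Rounding to the nearest integer: P1 5, P2 4, P3 14, P4 4 (total 27).

P1: 5, P2: 4, P3: 14, P4: 4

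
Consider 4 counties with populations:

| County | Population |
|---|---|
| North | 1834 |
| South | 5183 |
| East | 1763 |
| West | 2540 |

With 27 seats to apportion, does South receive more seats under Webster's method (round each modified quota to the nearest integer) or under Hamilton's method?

Webster: North 4, South 13, East 4, West 6.
Hamilton: North 5, South 12, East 4, West 6.
South gets 13 under Webster and 12 under Hamilton.

Webster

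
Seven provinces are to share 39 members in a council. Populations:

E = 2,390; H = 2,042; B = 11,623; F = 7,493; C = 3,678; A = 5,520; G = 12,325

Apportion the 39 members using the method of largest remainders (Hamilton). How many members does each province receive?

Total 45071; standard divisor 45071/39 ≈ 1155.667.
Standard quotas: E 2.0681, H 1.7669, B 10.0574, F 6.4837, C 3.1826, A 4.7765, G 10.6648.
Lower quotas: E 2, H 1, B 10, F 6, C 3, A 4, G 10 (sum 36, leaving 3 seats).
Remainders in descending order: A 0.7765, H 0.7669, G 0.6648, F 0.4837, C 0.1826, E 0.0681, B 0.0574.
Largest remainders: A, H, G receive the extra seats.

E: 2, H: 2, B: 10, F: 6, C: 3, A: 5, G: 11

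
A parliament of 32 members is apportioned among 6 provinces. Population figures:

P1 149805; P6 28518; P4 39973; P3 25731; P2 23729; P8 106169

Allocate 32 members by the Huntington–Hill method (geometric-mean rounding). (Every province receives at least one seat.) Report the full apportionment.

P1 13, P6 3, P4 3, P3 2, P2 2, P8 9

With divisor 11591: modified quotas P1 12.924, P6 2.460, P4 3.449, P3 2.220, P2 2.047, P8 9.160.
Geometric-mean thresholds: P1 √(12·13)=12.490, P6 √(2·3)=2.449, P4 √(3·4)=3.464, P3 √(2·3)=2.449, P2 √(2·3)=2.449, P8 √(9·10)=9.487.
Each quota rounded against its threshold gives P1 13, P6 3, P4 3, P3 2, P2 2, P8 9 (total 32).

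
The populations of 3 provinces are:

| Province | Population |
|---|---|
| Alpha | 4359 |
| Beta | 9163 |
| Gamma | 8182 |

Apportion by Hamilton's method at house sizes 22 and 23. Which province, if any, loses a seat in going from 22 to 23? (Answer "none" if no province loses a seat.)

Alpha

At 22 seats: Alpha 5, Beta 9, Gamma 8.
At 23 seats: Alpha 4, Beta 10, Gamma 9.
Alpha drops from 5 to 4.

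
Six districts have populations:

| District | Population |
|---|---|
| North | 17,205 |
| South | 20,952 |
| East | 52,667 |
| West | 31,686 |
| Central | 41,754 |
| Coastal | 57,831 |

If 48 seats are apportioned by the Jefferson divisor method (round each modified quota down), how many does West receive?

7

Standard divisor 222095/48 ≈ 4626.979; standard quotas: North 3.718, South 4.528, East 11.383, West 6.848, Central 9.024, Coastal 12.499.
Rounding down gives 3, 4, 11, 6, 9, 12 = 45 seats, so the divisor must be adjusted.
With modified divisor 4350: modified quotas North 3.955, South 4.817, East 12.107, West 7.284, Central 9.599, Coastal 13.294.
Rounding down: North 3, South 4, East 12, West 7, Central 9, Coastal 13 (total 48).
West receives 7.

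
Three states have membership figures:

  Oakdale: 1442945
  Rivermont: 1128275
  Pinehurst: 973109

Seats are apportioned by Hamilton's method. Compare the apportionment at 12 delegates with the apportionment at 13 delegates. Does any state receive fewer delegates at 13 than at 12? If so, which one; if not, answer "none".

At 12 seats: Oakdale 5, Rivermont 4, Pinehurst 3.
At 13 seats: Oakdale 5, Rivermont 4, Pinehurst 4.
No state's allocation decreased.

none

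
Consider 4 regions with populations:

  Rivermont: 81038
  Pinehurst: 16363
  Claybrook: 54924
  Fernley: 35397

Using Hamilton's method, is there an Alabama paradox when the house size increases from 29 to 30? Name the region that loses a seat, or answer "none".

At 29 seats: Rivermont 13, Pinehurst 3, Claybrook 8, Fernley 5.
At 30 seats: Rivermont 13, Pinehurst 2, Claybrook 9, Fernley 6.
Pinehurst drops from 3 to 2.

Pinehurst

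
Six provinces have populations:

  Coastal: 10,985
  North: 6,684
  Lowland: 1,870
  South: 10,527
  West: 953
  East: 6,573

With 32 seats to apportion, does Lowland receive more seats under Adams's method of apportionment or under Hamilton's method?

Adams

Adams: Coastal 9, North 6, Lowland 2, South 9, West 1, East 5.
Hamilton: Coastal 9, North 6, Lowland 1, South 9, West 1, East 6.
Lowland gets 2 under Adams and 1 under Hamilton.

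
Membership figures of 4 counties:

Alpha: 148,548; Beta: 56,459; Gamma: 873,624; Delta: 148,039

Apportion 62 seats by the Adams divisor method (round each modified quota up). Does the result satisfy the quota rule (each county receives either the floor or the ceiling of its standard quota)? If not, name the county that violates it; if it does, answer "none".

Gamma

Standard quotas: Alpha 7.508, Beta 2.854, Gamma 44.156, Delta 7.482.
Adams allocation: Alpha 8, Beta 3, Gamma 43, Delta 8.
Gamma has quota 44.156 (lower 44, upper 45) but receives 43 — outside the quota interval.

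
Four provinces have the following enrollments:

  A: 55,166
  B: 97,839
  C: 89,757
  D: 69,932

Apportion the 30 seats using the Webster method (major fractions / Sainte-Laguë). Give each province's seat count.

Standard divisor 312694/30 ≈ 10423.133; standard quotas: A 5.293, B 9.387, C 8.611, D 6.709.
Rounding to the nearest integer gives A 5, B 9, C 9, D 7 — total 30, matching the house size, so no adjustment is needed.

A 5; B 9; C 9; D 7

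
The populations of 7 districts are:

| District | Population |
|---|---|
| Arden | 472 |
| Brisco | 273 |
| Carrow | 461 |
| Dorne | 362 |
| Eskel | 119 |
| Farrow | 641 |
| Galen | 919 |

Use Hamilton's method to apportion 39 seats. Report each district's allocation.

Arden 6, Brisco 3, Carrow 6, Dorne 4, Eskel 1, Farrow 8, Galen 11

Standard divisor: 3247 ÷ 39 ≈ 83.256.
Standard quotas: Arden 5.669, Brisco 3.279, Carrow 5.537, Dorne 4.348, Eskel 1.429, Farrow 7.699, Galen 11.038.
Lower quotas: Arden 5, Brisco 3, Carrow 5, Dorne 4, Eskel 1, Farrow 7, Galen 11 (sum 36, leaving 3 seats).
Remainders in descending order: Farrow 0.699, Arden 0.669, Carrow 0.537, Eskel 0.429, Dorne 0.348, Brisco 0.279, Galen 0.038.
Largest remainders: Farrow, Arden, Carrow receive the extra seats.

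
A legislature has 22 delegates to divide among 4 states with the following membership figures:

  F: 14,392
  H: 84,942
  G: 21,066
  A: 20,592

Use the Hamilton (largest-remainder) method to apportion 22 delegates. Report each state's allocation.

F 2; H 13; G 4; A 3

Total 140992; standard divisor 140992/22 ≈ 6408.727.
Standard quotas: F 2.2457, H 13.2541, G 3.2871, A 3.2131.
Lower quotas: F 2, H 13, G 3, A 3 (sum 21, leaving 1 seat).
Remainders in descending order: G 0.2871, H 0.2541, F 0.2457, A 0.2131.
Largest remainder: G receives the extra seat.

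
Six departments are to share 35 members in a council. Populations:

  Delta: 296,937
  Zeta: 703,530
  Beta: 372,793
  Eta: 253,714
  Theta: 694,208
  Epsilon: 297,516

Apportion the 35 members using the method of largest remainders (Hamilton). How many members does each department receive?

Delta=4, Zeta=10, Beta=5, Eta=3, Theta=9, Epsilon=4

Total 2618698; standard divisor 2618698/35 ≈ 74819.943.
Standard quotas: Delta 3.9687, Zeta 9.4030, Beta 4.9825, Eta 3.3910, Theta 9.2784, Epsilon 3.9764.
Lower quotas: Delta 3, Zeta 9, Beta 4, Eta 3, Theta 9, Epsilon 3 (sum 31, leaving 4 seats).
Remainders in descending order: Beta 0.9825, Epsilon 0.9764, Delta 0.9687, Zeta 0.4030, Eta 0.3910, Theta 0.2784.
The surplus seats go to Beta, Epsilon, Delta, Zeta.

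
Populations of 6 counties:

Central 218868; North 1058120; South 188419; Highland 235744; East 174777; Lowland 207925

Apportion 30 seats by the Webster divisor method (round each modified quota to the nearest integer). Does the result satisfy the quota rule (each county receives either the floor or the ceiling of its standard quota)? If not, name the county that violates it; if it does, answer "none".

Standard quotas: Central 3.151, North 15.233, South 2.713, Highland 3.394, East 2.516, Lowland 2.993.
Webster allocation: Central 3, North 15, South 3, Highland 3, East 3, Lowland 3.
Every allocation lies between the lower and upper quota.

none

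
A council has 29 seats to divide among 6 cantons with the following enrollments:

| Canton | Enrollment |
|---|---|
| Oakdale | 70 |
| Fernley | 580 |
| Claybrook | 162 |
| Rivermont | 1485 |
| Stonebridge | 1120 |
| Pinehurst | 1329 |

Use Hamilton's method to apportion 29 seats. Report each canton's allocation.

Oakdale 0, Fernley 4, Claybrook 1, Rivermont 9, Stonebridge 7, Pinehurst 8

The standard divisor is 4746/29 ≈ 163.655.
Standard quotas: Oakdale 0.428, Fernley 3.544, Claybrook 0.990, Rivermont 9.074, Stonebridge 6.844, Pinehurst 8.121.
Lower quotas: Oakdale 0, Fernley 3, Claybrook 0, Rivermont 9, Stonebridge 6, Pinehurst 8 (sum 26, leaving 3 seats).
Remainders in descending order: Claybrook 0.990, Stonebridge 0.844, Fernley 0.544, Oakdale 0.428, Pinehurst 0.121, Rivermont 0.074.
Largest remainders: Claybrook, Stonebridge, Fernley receive the extra seats.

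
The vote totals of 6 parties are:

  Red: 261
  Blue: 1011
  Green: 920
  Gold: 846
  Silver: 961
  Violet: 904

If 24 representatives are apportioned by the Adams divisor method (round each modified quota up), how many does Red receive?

2

Standard divisor 4903/24 ≈ 204.292; standard quotas: Red 1.278, Blue 4.949, Green 4.503, Gold 4.141, Silver 4.704, Violet 4.425.
Rounding up gives 2, 5, 5, 5, 5, 5 = 27 seats, so the divisor must be adjusted.
With modified divisor 235: modified quotas Red 1.111, Blue 4.302, Green 3.915, Gold 3.600, Silver 4.089, Violet 3.847.
Rounding up: Red 2, Blue 5, Green 4, Gold 4, Silver 5, Violet 4 (total 24).
Red receives 2.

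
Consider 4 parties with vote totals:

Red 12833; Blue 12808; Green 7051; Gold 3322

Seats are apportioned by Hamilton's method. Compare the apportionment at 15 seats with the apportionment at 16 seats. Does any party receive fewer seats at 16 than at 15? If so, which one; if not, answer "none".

At 15 seats: Red 5, Blue 5, Green 3, Gold 2.
At 16 seats: Red 6, Blue 6, Green 3, Gold 1.
Gold drops from 2 to 1.

Gold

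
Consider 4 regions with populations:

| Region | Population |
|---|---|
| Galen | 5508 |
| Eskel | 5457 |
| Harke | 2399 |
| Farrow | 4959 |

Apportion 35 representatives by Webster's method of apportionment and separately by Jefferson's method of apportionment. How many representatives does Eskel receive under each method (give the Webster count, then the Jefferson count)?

Webster: Galen 11, Eskel 10, Harke 5, Farrow 9.
Jefferson: Galen 11, Eskel 11, Harke 4, Farrow 9.
Eskel gets 10 under Webster and 11 under Jefferson.

10 and 11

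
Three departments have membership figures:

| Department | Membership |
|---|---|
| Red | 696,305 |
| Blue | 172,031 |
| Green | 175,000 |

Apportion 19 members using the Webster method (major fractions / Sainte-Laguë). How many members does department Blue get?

3

Standard divisor 1043336/19 ≈ 54912.421; standard quotas: Red 12.680, Blue 3.133, Green 3.187.
Rounding to the nearest integer gives Red 13, Blue 3, Green 3 — total 19, matching the house size, so no adjustment is needed.
Blue receives 3.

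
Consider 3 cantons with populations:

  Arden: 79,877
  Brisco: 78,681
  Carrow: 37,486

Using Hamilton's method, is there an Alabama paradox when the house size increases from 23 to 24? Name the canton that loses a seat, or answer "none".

Carrow

At 23 seats: Arden 9, Brisco 9, Carrow 5.
At 24 seats: Arden 10, Brisco 10, Carrow 4.
Carrow drops from 5 to 4.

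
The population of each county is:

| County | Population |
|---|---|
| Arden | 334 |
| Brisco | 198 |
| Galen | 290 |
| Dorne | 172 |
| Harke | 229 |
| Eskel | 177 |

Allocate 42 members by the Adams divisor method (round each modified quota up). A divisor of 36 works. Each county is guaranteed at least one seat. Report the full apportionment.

Arden 10; Brisco 6; Galen 9; Dorne 5; Harke 7; Eskel 5

With modified divisor 36: modified quotas Arden 9.278, Brisco 5.500, Galen 8.056, Dorne 4.778, Harke 6.361, Eskel 4.917.
Rounding up: Arden 10, Brisco 6, Galen 9, Dorne 5, Harke 7, Eskel 5 (total 42).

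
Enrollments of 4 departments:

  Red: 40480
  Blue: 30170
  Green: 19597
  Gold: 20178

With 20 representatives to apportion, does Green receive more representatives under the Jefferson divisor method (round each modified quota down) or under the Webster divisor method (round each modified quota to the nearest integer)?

Webster

Jefferson: Red 8, Blue 5, Green 3, Gold 4.
Webster: Red 7, Blue 5, Green 4, Gold 4.
Green gets 3 under Jefferson and 4 under Webster.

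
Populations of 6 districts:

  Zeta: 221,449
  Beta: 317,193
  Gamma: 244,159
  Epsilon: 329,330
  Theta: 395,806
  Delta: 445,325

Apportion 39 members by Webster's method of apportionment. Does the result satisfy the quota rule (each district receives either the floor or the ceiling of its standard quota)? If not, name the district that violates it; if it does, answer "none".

Standard quotas: Zeta 4.422, Beta 6.333, Gamma 4.875, Epsilon 6.576, Theta 7.903, Delta 8.892.
Webster allocation: Zeta 4, Beta 6, Gamma 5, Epsilon 7, Theta 8, Delta 9.
Every allocation lies between the lower and upper quota.

none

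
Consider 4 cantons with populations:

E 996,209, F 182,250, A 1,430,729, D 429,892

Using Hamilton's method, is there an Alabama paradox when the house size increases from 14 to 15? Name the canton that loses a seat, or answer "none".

At 14 seats: E 4, F 1, A 7, D 2.
At 15 seats: E 5, F 1, A 7, D 2.
No canton's allocation decreased.

none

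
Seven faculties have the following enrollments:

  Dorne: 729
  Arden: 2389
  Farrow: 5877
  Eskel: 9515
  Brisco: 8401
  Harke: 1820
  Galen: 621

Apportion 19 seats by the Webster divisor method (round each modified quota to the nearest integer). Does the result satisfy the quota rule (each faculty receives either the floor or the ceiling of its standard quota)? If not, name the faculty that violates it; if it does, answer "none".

none

Standard quotas: Dorne 0.472, Arden 1.546, Farrow 3.804, Eskel 6.159, Brisco 5.438, Harke 1.178, Galen 0.402.
Webster allocation: Dorne 0, Arden 2, Farrow 4, Eskel 6, Brisco 6, Harke 1, Galen 0.
Every allocation lies between the lower and upper quota.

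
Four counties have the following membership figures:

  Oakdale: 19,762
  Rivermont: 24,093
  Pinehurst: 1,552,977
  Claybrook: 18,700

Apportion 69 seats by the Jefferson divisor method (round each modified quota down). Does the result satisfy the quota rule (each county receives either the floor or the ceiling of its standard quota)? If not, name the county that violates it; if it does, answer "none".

Pinehurst

Standard quotas: Oakdale 0.844, Rivermont 1.029, Pinehurst 66.328, Claybrook 0.799.
Jefferson allocation: Oakdale 0, Rivermont 1, Pinehurst 68, Claybrook 0.
Pinehurst has quota 66.328 (lower 66, upper 67) but receives 68 — outside the quota interval.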